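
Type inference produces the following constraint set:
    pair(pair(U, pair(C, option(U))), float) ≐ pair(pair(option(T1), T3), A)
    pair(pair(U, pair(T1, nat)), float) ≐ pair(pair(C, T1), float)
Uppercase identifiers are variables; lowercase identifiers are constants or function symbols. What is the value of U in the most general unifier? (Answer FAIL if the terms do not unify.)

Decompose pair/2: pair(U, pair(C, option(U))) ≐ pair(option(T1), T3),  float ≐ A.
Decompose pair/2: U ≐ option(T1),  pair(C, option(U)) ≐ T3.
Bind U := option(T1); substituting into the 2 remaining equations that mention U gives: pair(C, option(option(T1))) ≐ T3,  pair(pair(option(T1), pair(T1, nat)), float) ≐ pair(pair(C, T1), float).
Bind T3 := pair(C, option(option(T1))); no other remaining equation mentions T3.
Bind A := float; no other remaining equation mentions A.
Decompose pair/2: pair(option(T1), pair(T1, nat)) ≐ pair(C, T1),  float ≐ float.
Decompose pair/2: option(T1) ≐ C,  pair(T1, nat) ≐ T1.
Bind C := option(T1); no other remaining equation mentions C. Substituting into the earlier binding gives T3 := pair(option(T1), option(option(T1))).
Occurs check fails: T1 occurs in pair(T1, nat); the equation T1 ≐ pair(T1, nat) has no finite solution.

FAIL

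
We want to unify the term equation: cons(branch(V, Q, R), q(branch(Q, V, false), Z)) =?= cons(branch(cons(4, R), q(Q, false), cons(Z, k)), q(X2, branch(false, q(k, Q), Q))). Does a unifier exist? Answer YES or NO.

Decompose cons/2: branch(V, Q, R) =?= branch(cons(4, R), q(Q, false), cons(Z, k)),  q(branch(Q, V, false), Z) =?= q(X2, branch(false, q(k, Q), Q)).
Decompose branch/3: V =?= cons(4, R),  Q =?= q(Q, false),  R =?= cons(Z, k).
Bind V := cons(4, R); substituting into the one remaining equation that mentions V gives: q(branch(Q, cons(4, R), false), Z) =?= q(X2, branch(false, q(k, Q), Q)).
Occurs check fails: Q occurs in q(Q, false); the equation Q =?= q(Q, false) has no finite solution.

NO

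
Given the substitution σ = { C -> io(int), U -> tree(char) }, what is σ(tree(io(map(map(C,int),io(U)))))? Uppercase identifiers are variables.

Replace each occurrence of C with io(int).
Replace each occurrence of U with tree(char).
Result: tree(io(map(map(io(int),int),io(tree(char))))).

tree(io(map(map(io(int),int),io(tree(char)))))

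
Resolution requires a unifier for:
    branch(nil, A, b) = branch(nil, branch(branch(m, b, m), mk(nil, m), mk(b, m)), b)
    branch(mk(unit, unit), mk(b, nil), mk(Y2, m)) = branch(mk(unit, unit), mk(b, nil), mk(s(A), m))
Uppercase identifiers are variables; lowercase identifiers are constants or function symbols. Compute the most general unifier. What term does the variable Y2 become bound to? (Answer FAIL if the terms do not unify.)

s(branch(branch(m, b, m), mk(nil, m), mk(b, m)))

Decompose branch/3: nil = nil,  A = branch(branch(m, b, m), mk(nil, m), mk(b, m)),  b = b.
Delete trivial equation nil = nil.
Bind A := branch(branch(m, b, m), mk(nil, m), mk(b, m)); substituting into the one remaining equation that mentions A gives: branch(mk(unit, unit), mk(b, nil), mk(Y2, m)) = branch(mk(unit, unit), mk(b, nil), mk(s(branch(branch(m, b, m), mk(nil, m), mk(b, m))), m)).
Delete trivial equation b = b.
Decompose branch/3: mk(unit, unit) = mk(unit, unit),  mk(b, nil) = mk(b, nil),  mk(Y2, m) = mk(s(branch(branch(m, b, m), mk(nil, m), mk(b, m))), m).
Delete trivial equation mk(unit, unit) = mk(unit, unit).
Delete trivial equation mk(b, nil) = mk(b, nil).
Decompose mk/2: Y2 = s(branch(branch(m, b, m), mk(nil, m), mk(b, m))),  m = m.
Bind Y2 := s(branch(branch(m, b, m), mk(nil, m), mk(b, m))); no other remaining equation mentions Y2.
Delete trivial equation m = m.
MGU = { A -> branch(branch(m, b, m), mk(nil, m), mk(b, m)), Y2 -> s(branch(branch(m, b, m), mk(nil, m), mk(b, m))) }, so Y2 -> s(branch(branch(m, b, m), mk(nil, m), mk(b, m))).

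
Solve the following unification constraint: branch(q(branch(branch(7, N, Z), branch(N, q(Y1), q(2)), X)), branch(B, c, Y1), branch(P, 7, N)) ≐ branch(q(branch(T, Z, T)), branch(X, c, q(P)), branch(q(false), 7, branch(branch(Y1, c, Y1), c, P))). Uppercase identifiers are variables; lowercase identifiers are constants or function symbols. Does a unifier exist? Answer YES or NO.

Decompose branch/3: q(branch(branch(7, N, Z), branch(N, q(Y1), q(2)), X)) ≐ q(branch(T, Z, T)),  branch(B, c, Y1) ≐ branch(X, c, q(P)),  branch(P, 7, N) ≐ branch(q(false), 7, branch(branch(Y1, c, Y1), c, P)).
Decompose q/1: branch(branch(7, N, Z), branch(N, q(Y1), q(2)), X) ≐ branch(T, Z, T).
Decompose branch/3: branch(7, N, Z) ≐ T,  branch(N, q(Y1), q(2)) ≐ Z,  X ≐ T.
Bind T := branch(7, N, Z); substituting into the one remaining equation that mentions T gives: X ≐ branch(7, N, Z).
Bind Z := branch(N, q(Y1), q(2)); substituting into the one remaining equation that mentions Z gives: X ≐ branch(7, N, branch(N, q(Y1), q(2))). Substituting into the earlier binding gives T := branch(7, N, branch(N, q(Y1), q(2))).
Bind X := branch(7, N, branch(N, q(Y1), q(2))); substituting into the one remaining equation that mentions X gives: branch(B, c, Y1) ≐ branch(branch(7, N, branch(N, q(Y1), q(2))), c, q(P)).
Decompose branch/3: B ≐ branch(7, N, branch(N, q(Y1), q(2))),  c ≐ c,  Y1 ≐ q(P).
Bind B := branch(7, N, branch(N, q(Y1), q(2))); no other remaining equation mentions B.
Delete trivial equation c ≐ c.
Bind Y1 := q(P); substituting into the remaining equation gives: branch(P, 7, N) ≐ branch(q(false), 7, branch(branch(q(P), c, q(P)), c, P)). Substituting into the earlier bindings gives T := branch(7, N, branch(N, q(q(P)), q(2))), Z := branch(N, q(q(P)), q(2)), X := branch(7, N, branch(N, q(q(P)), q(2))), B := branch(7, N, branch(N, q(q(P)), q(2))).
Decompose branch/3: P ≐ q(false),  7 ≐ 7,  N ≐ branch(branch(q(P), c, q(P)), c, P).
Bind P := q(false); substituting into the one remaining equation that mentions P gives: N ≐ branch(branch(q(q(false)), c, q(q(false))), c, q(false)). Substituting into the earlier bindings gives T := branch(7, N, branch(N, q(q(q(false))), q(2))), Z := branch(N, q(q(q(false))), q(2)), X := branch(7, N, branch(N, q(q(q(false))), q(2))), B := branch(7, N, branch(N, q(q(q(false))), q(2))), Y1 := q(q(false)).
Delete trivial equation 7 ≐ 7.
Bind N := branch(branch(q(q(false)), c, q(q(false))), c, q(false)). Substituting into the earlier bindings gives T := branch(7, branch(branch(q(q(false)), c, q(q(false))), c, q(false)), branch(branch(branch(q(q(false)), c, q(q(false))), c, q(false)), q(q(q(false))), q(2))), Z := branch(branch(branch(q(q(false)), c, q(q(false))), c, q(false)), q(q(q(false))), q(2)), X := branch(7, branch(branch(q(q(false)), c, q(q(false))), c, q(false)), branch(branch(branch(q(q(false)), c, q(q(false))), c, q(false)), q(q(q(false))), q(2))), B := branch(7, branch(branch(q(q(false)), c, q(q(false))), c, q(false)), branch(branch(branch(q(q(false)), c, q(q(false))), c, q(false)), q(q(q(false))), q(2))).
No equations remain and no clash or occurs-check failure arose, so a unifier exists.

YES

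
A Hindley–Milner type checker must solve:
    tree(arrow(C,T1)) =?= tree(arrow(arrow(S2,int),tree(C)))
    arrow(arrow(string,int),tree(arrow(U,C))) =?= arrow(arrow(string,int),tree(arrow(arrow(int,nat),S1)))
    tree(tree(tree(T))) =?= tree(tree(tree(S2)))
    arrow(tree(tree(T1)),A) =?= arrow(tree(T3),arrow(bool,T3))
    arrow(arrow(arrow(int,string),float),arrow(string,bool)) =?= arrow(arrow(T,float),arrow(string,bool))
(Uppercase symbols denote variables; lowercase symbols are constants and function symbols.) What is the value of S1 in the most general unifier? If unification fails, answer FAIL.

Decompose tree/1: arrow(C,T1) =?= arrow(arrow(S2,int),tree(C)).
Decompose arrow/2: C =?= arrow(S2,int),  T1 =?= tree(C).
Bind C := arrow(S2,int); substituting into the 2 remaining equations that mention C gives: T1 =?= tree(arrow(S2,int)),  arrow(arrow(string,int),tree(arrow(U,arrow(S2,int)))) =?= arrow(arrow(string,int),tree(arrow(arrow(int,nat),S1))).
Bind T1 := tree(arrow(S2,int)); substituting into the one remaining equation that mentions T1 gives: arrow(tree(tree(tree(arrow(S2,int)))),A) =?= arrow(tree(T3),arrow(bool,T3)).
Decompose arrow/2: arrow(string,int) =?= arrow(string,int),  tree(arrow(U,arrow(S2,int))) =?= tree(arrow(arrow(int,nat),S1)).
Delete trivial equation arrow(string,int) =?= arrow(string,int).
Decompose tree/1: arrow(U,arrow(S2,int)) =?= arrow(arrow(int,nat),S1).
Decompose arrow/2: U =?= arrow(int,nat),  arrow(S2,int) =?= S1.
Bind U := arrow(int,nat); no other remaining equation mentions U.
Bind S1 := arrow(S2,int); no other remaining equation mentions S1.
Decompose tree/1: tree(tree(T)) =?= tree(tree(S2)).
Decompose tree/1: tree(T) =?= tree(S2).
Decompose tree/1: T =?= S2.
Bind T := S2; substituting into the one remaining equation that mentions T gives: arrow(arrow(arrow(int,string),float),arrow(string,bool)) =?= arrow(arrow(S2,float),arrow(string,bool)).
Decompose arrow/2: tree(tree(tree(arrow(S2,int)))) =?= tree(T3),  A =?= arrow(bool,T3).
Decompose tree/1: tree(tree(arrow(S2,int))) =?= T3.
Bind T3 := tree(tree(arrow(S2,int))); substituting into the one remaining equation that mentions T3 gives: A =?= arrow(bool,tree(tree(arrow(S2,int)))).
Bind A := arrow(bool,tree(tree(arrow(S2,int)))); no other remaining equation mentions A.
Decompose arrow/2: arrow(arrow(int,string),float) =?= arrow(S2,float),  arrow(string,bool) =?= arrow(string,bool).
Decompose arrow/2: arrow(int,string) =?= S2,  float =?= float.
Bind S2 := arrow(int,string); no other remaining equation mentions S2. Substituting into the earlier bindings gives C := arrow(arrow(int,string),int), T1 := tree(arrow(arrow(int,string),int)), S1 := arrow(arrow(int,string),int), T := arrow(int,string), T3 := tree(tree(arrow(arrow(int,string),int))), A := arrow(bool,tree(tree(arrow(arrow(int,string),int)))).
Delete trivial equation float =?= float.
Delete trivial equation arrow(string,bool) =?= arrow(string,bool).
MGU = { C := arrow(arrow(int,string),int), T1 := tree(arrow(arrow(int,string),int)), U := arrow(int,nat), S1 := arrow(arrow(int,string),int), T := arrow(int,string), T3 := tree(tree(arrow(arrow(int,string),int))), A := arrow(bool,tree(tree(arrow(arrow(int,string),int)))), S2 := arrow(int,string) }, so S1 := arrow(arrow(int,string),int).

arrow(arrow(int,string),int)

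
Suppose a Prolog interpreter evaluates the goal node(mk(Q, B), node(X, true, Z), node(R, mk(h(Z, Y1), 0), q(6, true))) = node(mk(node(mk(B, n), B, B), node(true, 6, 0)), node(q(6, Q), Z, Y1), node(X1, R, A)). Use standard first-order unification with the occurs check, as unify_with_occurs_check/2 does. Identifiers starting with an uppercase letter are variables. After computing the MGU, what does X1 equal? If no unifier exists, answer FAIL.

mk(h(true, true), 0)

Decompose node/3: mk(Q, B) = mk(node(mk(B, n), B, B), node(true, 6, 0)),  node(X, true, Z) = node(q(6, Q), Z, Y1),  node(R, mk(h(Z, Y1), 0), q(6, true)) = node(X1, R, A).
Decompose mk/2: Q = node(mk(B, n), B, B),  B = node(true, 6, 0).
Bind Q := node(mk(B, n), B, B); substituting into the one remaining equation that mentions Q gives: node(X, true, Z) = node(q(6, node(mk(B, n), B, B)), Z, Y1).
Bind B := node(true, 6, 0); substituting into the one remaining equation that mentions B gives: node(X, true, Z) = node(q(6, node(mk(node(true, 6, 0), n), node(true, 6, 0), node(true, 6, 0))), Z, Y1). Substituting into the earlier binding gives Q := node(mk(node(true, 6, 0), n), node(true, 6, 0), node(true, 6, 0)).
Decompose node/3: X = q(6, node(mk(node(true, 6, 0), n), node(true, 6, 0), node(true, 6, 0))),  true = Z,  Z = Y1.
Bind X := q(6, node(mk(node(true, 6, 0), n), node(true, 6, 0), node(true, 6, 0))); no other remaining equation mentions X.
Bind Z := true; substituting into the remaining equations gives: true = Y1,  node(R, mk(h(true, Y1), 0), q(6, true)) = node(X1, R, A).
Bind Y1 := true; substituting into the remaining equation gives: node(R, mk(h(true, true), 0), q(6, true)) = node(X1, R, A).
Decompose node/3: R = X1,  mk(h(true, true), 0) = R,  q(6, true) = A.
Bind R := X1; substituting into the one remaining equation that mentions R gives: mk(h(true, true), 0) = X1.
Bind X1 := mk(h(true, true), 0); no other remaining equation mentions X1. Substituting into the earlier binding gives R := mk(h(true, true), 0).
Bind A := q(6, true).
MGU = { Q -> node(mk(node(true, 6, 0), n), node(true, 6, 0), node(true, 6, 0)), B -> node(true, 6, 0), X -> q(6, node(mk(node(true, 6, 0), n), node(true, 6, 0), node(true, 6, 0))), Z -> true, Y1 -> true, R -> mk(h(true, true), 0), X1 -> mk(h(true, true), 0), A -> q(6, true) }, so X1 -> mk(h(true, true), 0).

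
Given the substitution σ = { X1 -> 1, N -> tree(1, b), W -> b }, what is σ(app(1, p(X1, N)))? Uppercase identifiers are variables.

Replace each occurrence of X1 with 1.
Replace each occurrence of N with tree(1, b).
Result: app(1, p(1, tree(1, b))).

app(1, p(1, tree(1, b)))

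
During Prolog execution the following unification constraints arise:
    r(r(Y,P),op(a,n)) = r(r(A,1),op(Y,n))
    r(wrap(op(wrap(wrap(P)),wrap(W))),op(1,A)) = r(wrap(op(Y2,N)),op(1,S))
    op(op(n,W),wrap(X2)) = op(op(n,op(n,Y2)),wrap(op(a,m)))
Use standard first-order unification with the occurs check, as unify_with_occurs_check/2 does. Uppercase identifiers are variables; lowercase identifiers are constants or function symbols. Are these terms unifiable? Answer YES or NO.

Decompose r/2: r(Y,P) = r(A,1),  op(a,n) = op(Y,n).
Decompose r/2: Y = A,  P = 1.
Bind Y := A; substituting into the one remaining equation that mentions Y gives: op(a,n) = op(A,n).
Bind P := 1; substituting into the one remaining equation that mentions P gives: r(wrap(op(wrap(wrap(1)),wrap(W))),op(1,A)) = r(wrap(op(Y2,N)),op(1,S)).
Decompose op/2: a = A,  n = n.
Bind A := a; substituting into the one remaining equation that mentions A gives: r(wrap(op(wrap(wrap(1)),wrap(W))),op(1,a)) = r(wrap(op(Y2,N)),op(1,S)). Substituting into the earlier binding gives Y := a.
Delete trivial equation n = n.
Decompose r/2: wrap(op(wrap(wrap(1)),wrap(W))) = wrap(op(Y2,N)),  op(1,a) = op(1,S).
Decompose wrap/1: op(wrap(wrap(1)),wrap(W)) = op(Y2,N).
Decompose op/2: wrap(wrap(1)) = Y2,  wrap(W) = N.
Bind Y2 := wrap(wrap(1)); substituting into the one remaining equation that mentions Y2 gives: op(op(n,W),wrap(X2)) = op(op(n,op(n,wrap(wrap(1)))),wrap(op(a,m))).
Bind N := wrap(W); no other remaining equation mentions N.
Decompose op/2: 1 = 1,  a = S.
Delete trivial equation 1 = 1.
Bind S := a; no other remaining equation mentions S.
Decompose op/2: op(n,W) = op(n,op(n,wrap(wrap(1)))),  wrap(X2) = wrap(op(a,m)).
Decompose op/2: n = n,  W = op(n,wrap(wrap(1))).
Delete trivial equation n = n.
Bind W := op(n,wrap(wrap(1))); no other remaining equation mentions W. Substituting into the earlier binding gives N := wrap(op(n,wrap(wrap(1)))).
Decompose wrap/1: X2 = op(a,m).
Bind X2 := op(a,m).
No equations remain and no clash or occurs-check failure arose, so a unifier exists.

YES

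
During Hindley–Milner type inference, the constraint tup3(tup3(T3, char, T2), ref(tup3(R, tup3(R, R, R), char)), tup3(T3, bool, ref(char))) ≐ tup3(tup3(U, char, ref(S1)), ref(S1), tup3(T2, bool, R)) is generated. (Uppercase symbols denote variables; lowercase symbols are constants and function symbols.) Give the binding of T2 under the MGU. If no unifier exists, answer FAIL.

ref(tup3(ref(char), tup3(ref(char), ref(char), ref(char)), char))

Decompose tup3/3: tup3(T3, char, T2) ≐ tup3(U, char, ref(S1)),  ref(tup3(R, tup3(R, R, R), char)) ≐ ref(S1),  tup3(T3, bool, ref(char)) ≐ tup3(T2, bool, R).
Decompose tup3/3: T3 ≐ U,  char ≐ char,  T2 ≐ ref(S1).
Bind T3 := U; substituting into the one remaining equation that mentions T3 gives: tup3(U, bool, ref(char)) ≐ tup3(T2, bool, R).
Delete trivial equation char ≐ char.
Bind T2 := ref(S1); substituting into the one remaining equation that mentions T2 gives: tup3(U, bool, ref(char)) ≐ tup3(ref(S1), bool, R).
Decompose ref/1: tup3(R, tup3(R, R, R), char) ≐ S1.
Bind S1 := tup3(R, tup3(R, R, R), char); substituting into the remaining equation gives: tup3(U, bool, ref(char)) ≐ tup3(ref(tup3(R, tup3(R, R, R), char)), bool, R). Substituting into the earlier binding gives T2 := ref(tup3(R, tup3(R, R, R), char)).
Decompose tup3/3: U ≐ ref(tup3(R, tup3(R, R, R), char)),  bool ≐ bool,  ref(char) ≐ R.
Bind U := ref(tup3(R, tup3(R, R, R), char)); no other remaining equation mentions U. Substituting into the earlier binding gives T3 := ref(tup3(R, tup3(R, R, R), char)).
Delete trivial equation bool ≐ bool.
Bind R := ref(char). Substituting into the earlier bindings gives T3 := ref(tup3(ref(char), tup3(ref(char), ref(char), ref(char)), char)), T2 := ref(tup3(ref(char), tup3(ref(char), ref(char), ref(char)), char)), S1 := tup3(ref(char), tup3(ref(char), ref(char), ref(char)), char), U := ref(tup3(ref(char), tup3(ref(char), ref(char), ref(char)), char)).
MGU = { T3 := ref(tup3(ref(char), tup3(ref(char), ref(char), ref(char)), char)), T2 := ref(tup3(ref(char), tup3(ref(char), ref(char), ref(char)), char)), S1 := tup3(ref(char), tup3(ref(char), ref(char), ref(char)), char), U := ref(tup3(ref(char), tup3(ref(char), ref(char), ref(char)), char)), R := ref(char) }, so T2 := ref(tup3(ref(char), tup3(ref(char), ref(char), ref(char)), char)).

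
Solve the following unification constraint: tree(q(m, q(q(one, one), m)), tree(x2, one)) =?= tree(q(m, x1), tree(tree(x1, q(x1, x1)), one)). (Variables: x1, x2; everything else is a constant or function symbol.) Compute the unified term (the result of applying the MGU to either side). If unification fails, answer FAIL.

Decompose tree/2: q(m, q(q(one, one), m)) =?= q(m, x1),  tree(x2, one) =?= tree(tree(x1, q(x1, x1)), one).
Decompose q/2: m =?= m,  q(q(one, one), m) =?= x1.
Delete trivial equation m =?= m.
Bind x1 := q(q(one, one), m); substituting into the remaining equation gives: tree(x2, one) =?= tree(tree(q(q(one, one), m), q(q(q(one, one), m), q(q(one, one), m))), one).
Decompose tree/2: x2 =?= tree(q(q(one, one), m), q(q(q(one, one), m), q(q(one, one), m))),  one =?= one.
Bind x2 := tree(q(q(one, one), m), q(q(q(one, one), m), q(q(one, one), m))); no other remaining equation mentions x2.
Delete trivial equation one =?= one.
Applying the MGU to either side gives tree(q(m, q(q(one, one), m)), tree(tree(q(q(one, one), m), q(q(q(one, one), m), q(q(one, one), m))), one)).

tree(q(m, q(q(one, one), m)), tree(tree(q(q(one, one), m), q(q(q(one, one), m), q(q(one, one), m))), one))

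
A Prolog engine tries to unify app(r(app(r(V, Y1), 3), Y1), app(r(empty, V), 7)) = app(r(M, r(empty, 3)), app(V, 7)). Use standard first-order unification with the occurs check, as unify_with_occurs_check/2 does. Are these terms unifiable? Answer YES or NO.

Decompose app/2: r(app(r(V, Y1), 3), Y1) = r(M, r(empty, 3)),  app(r(empty, V), 7) = app(V, 7).
Decompose r/2: app(r(V, Y1), 3) = M,  Y1 = r(empty, 3).
Bind M := app(r(V, Y1), 3); no other remaining equation mentions M.
Bind Y1 := r(empty, 3); no other remaining equation mentions Y1. Substituting into the earlier binding gives M := app(r(V, r(empty, 3)), 3).
Decompose app/2: r(empty, V) = V,  7 = 7.
Occurs check fails: V occurs in r(empty, V); the equation V = r(empty, V) has no finite solution.

NO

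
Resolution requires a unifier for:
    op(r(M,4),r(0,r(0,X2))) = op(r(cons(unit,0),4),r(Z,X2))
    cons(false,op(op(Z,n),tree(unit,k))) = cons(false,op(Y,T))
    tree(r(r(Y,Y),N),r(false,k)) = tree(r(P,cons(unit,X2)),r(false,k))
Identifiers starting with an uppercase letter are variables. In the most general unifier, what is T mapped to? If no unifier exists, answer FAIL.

Decompose op/2: r(M,4) = r(cons(unit,0),4),  r(0,r(0,X2)) = r(Z,X2).
Decompose r/2: M = cons(unit,0),  4 = 4.
Bind M := cons(unit,0); no other remaining equation mentions M.
Delete trivial equation 4 = 4.
Decompose r/2: 0 = Z,  r(0,X2) = X2.
Bind Z := 0; substituting into the one remaining equation that mentions Z gives: cons(false,op(op(0,n),tree(unit,k))) = cons(false,op(Y,T)).
Occurs check fails: X2 occurs in r(0,X2); the equation X2 = r(0,X2) has no finite solution.

FAIL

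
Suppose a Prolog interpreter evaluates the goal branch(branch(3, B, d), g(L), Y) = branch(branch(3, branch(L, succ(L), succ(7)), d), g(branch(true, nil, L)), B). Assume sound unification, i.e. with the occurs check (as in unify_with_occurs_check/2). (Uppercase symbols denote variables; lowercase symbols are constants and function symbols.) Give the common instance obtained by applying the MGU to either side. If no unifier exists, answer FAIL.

FAIL

Decompose branch/3: branch(3, B, d) = branch(3, branch(L, succ(L), succ(7)), d),  g(L) = g(branch(true, nil, L)),  Y = B.
Decompose branch/3: 3 = 3,  B = branch(L, succ(L), succ(7)),  d = d.
Delete trivial equation 3 = 3.
Bind B := branch(L, succ(L), succ(7)); substituting into the one remaining equation that mentions B gives: Y = branch(L, succ(L), succ(7)).
Delete trivial equation d = d.
Decompose g/1: L = branch(true, nil, L).
Occurs check fails: L occurs in branch(true, nil, L); the equation L = branch(true, nil, L) has no finite solution.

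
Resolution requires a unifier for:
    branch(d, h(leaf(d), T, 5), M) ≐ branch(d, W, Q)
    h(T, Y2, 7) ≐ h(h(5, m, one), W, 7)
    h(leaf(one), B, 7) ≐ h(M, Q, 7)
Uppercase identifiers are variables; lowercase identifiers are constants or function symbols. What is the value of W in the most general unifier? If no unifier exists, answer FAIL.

h(leaf(d), h(5, m, one), 5)

Decompose branch/3: d ≐ d,  h(leaf(d), T, 5) ≐ W,  M ≐ Q.
Delete trivial equation d ≐ d.
Bind W := h(leaf(d), T, 5); substituting into the one remaining equation that mentions W gives: h(T, Y2, 7) ≐ h(h(5, m, one), h(leaf(d), T, 5), 7).
Bind M := Q; substituting into the one remaining equation that mentions M gives: h(leaf(one), B, 7) ≐ h(Q, Q, 7).
Decompose h/3: T ≐ h(5, m, one),  Y2 ≐ h(leaf(d), T, 5),  7 ≐ 7.
Bind T := h(5, m, one); substituting into the one remaining equation that mentions T gives: Y2 ≐ h(leaf(d), h(5, m, one), 5). Substituting into the earlier binding gives W := h(leaf(d), h(5, m, one), 5).
Bind Y2 := h(leaf(d), h(5, m, one), 5); no other remaining equation mentions Y2.
Delete trivial equation 7 ≐ 7.
Decompose h/3: leaf(one) ≐ Q,  B ≐ Q,  7 ≐ 7.
Bind Q := leaf(one); substituting into the one remaining equation that mentions Q gives: B ≐ leaf(one). Substituting into the earlier binding gives M := leaf(one).
Bind B := leaf(one); no other remaining equation mentions B.
Delete trivial equation 7 ≐ 7.
MGU = { W -> h(leaf(d), h(5, m, one), 5), M -> leaf(one), T -> h(5, m, one), Y2 -> h(leaf(d), h(5, m, one), 5), Q -> leaf(one), B -> leaf(one) }, so W -> h(leaf(d), h(5, m, one), 5).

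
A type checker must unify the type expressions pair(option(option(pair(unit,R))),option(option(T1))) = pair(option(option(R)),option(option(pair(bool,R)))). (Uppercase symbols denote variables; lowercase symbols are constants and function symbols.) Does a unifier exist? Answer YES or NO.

Decompose pair/2: option(option(pair(unit,R))) = option(option(R)),  option(option(T1)) = option(option(pair(bool,R))).
Decompose option/1: option(pair(unit,R)) = option(R).
Decompose option/1: pair(unit,R) = R.
Occurs check fails: R occurs in pair(unit,R); the equation R = pair(unit,R) has no finite solution.

NO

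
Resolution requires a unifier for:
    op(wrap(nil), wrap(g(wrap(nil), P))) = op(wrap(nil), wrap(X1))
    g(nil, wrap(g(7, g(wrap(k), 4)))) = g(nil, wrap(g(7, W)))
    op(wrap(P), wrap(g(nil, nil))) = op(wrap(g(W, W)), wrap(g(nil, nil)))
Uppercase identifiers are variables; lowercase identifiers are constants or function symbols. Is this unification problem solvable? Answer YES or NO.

Decompose op/2: wrap(nil) = wrap(nil),  wrap(g(wrap(nil), P)) = wrap(X1).
Delete trivial equation wrap(nil) = wrap(nil).
Decompose wrap/1: g(wrap(nil), P) = X1.
Bind X1 := g(wrap(nil), P); no other remaining equation mentions X1.
Decompose g/2: nil = nil,  wrap(g(7, g(wrap(k), 4))) = wrap(g(7, W)).
Delete trivial equation nil = nil.
Decompose wrap/1: g(7, g(wrap(k), 4)) = g(7, W).
Decompose g/2: 7 = 7,  g(wrap(k), 4) = W.
Delete trivial equation 7 = 7.
Bind W := g(wrap(k), 4); substituting into the remaining equation gives: op(wrap(P), wrap(g(nil, nil))) = op(wrap(g(g(wrap(k), 4), g(wrap(k), 4))), wrap(g(nil, nil))).
Decompose op/2: wrap(P) = wrap(g(g(wrap(k), 4), g(wrap(k), 4))),  wrap(g(nil, nil)) = wrap(g(nil, nil)).
Decompose wrap/1: P = g(g(wrap(k), 4), g(wrap(k), 4)).
Bind P := g(g(wrap(k), 4), g(wrap(k), 4)); no other remaining equation mentions P. Substituting into the earlier binding gives X1 := g(wrap(nil), g(g(wrap(k), 4), g(wrap(k), 4))).
Delete trivial equation wrap(g(nil, nil)) = wrap(g(nil, nil)).
No equations remain and no clash or occurs-check failure arose, so a unifier exists.

YES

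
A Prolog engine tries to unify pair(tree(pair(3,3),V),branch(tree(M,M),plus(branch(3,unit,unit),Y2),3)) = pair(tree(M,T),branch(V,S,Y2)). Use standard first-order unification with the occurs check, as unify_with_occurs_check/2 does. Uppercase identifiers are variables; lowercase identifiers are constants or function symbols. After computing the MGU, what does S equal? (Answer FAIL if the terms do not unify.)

plus(branch(3,unit,unit),3)

Decompose pair/2: tree(pair(3,3),V) = tree(M,T),  branch(tree(M,M),plus(branch(3,unit,unit),Y2),3) = branch(V,S,Y2).
Decompose tree/2: pair(3,3) = M,  V = T.
Bind M := pair(3,3); substituting into the one remaining equation that mentions M gives: branch(tree(pair(3,3),pair(3,3)),plus(branch(3,unit,unit),Y2),3) = branch(V,S,Y2).
Bind V := T; substituting into the remaining equation gives: branch(tree(pair(3,3),pair(3,3)),plus(branch(3,unit,unit),Y2),3) = branch(T,S,Y2).
Decompose branch/3: tree(pair(3,3),pair(3,3)) = T,  plus(branch(3,unit,unit),Y2) = S,  3 = Y2.
Bind T := tree(pair(3,3),pair(3,3)); no other remaining equation mentions T. Substituting into the earlier binding gives V := tree(pair(3,3),pair(3,3)).
Bind S := plus(branch(3,unit,unit),Y2); no other remaining equation mentions S.
Bind Y2 := 3. Substituting into the earlier binding gives S := plus(branch(3,unit,unit),3).
MGU = { M -> pair(3,3), V -> tree(pair(3,3),pair(3,3)), T -> tree(pair(3,3),pair(3,3)), S -> plus(branch(3,unit,unit),3), Y2 -> 3 }, so S -> plus(branch(3,unit,unit),3).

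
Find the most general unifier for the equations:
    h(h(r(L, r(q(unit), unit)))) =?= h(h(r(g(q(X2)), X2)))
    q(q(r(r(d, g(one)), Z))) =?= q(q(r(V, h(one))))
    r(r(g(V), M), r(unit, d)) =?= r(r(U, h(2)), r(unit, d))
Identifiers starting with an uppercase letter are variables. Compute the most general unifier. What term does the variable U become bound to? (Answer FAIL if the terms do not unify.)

Decompose h/1: h(r(L, r(q(unit), unit))) =?= h(r(g(q(X2)), X2)).
Decompose h/1: r(L, r(q(unit), unit)) =?= r(g(q(X2)), X2).
Decompose r/2: L =?= g(q(X2)),  r(q(unit), unit) =?= X2.
Bind L := g(q(X2)); no other remaining equation mentions L.
Bind X2 := r(q(unit), unit); no other remaining equation mentions X2. Substituting into the earlier binding gives L := g(q(r(q(unit), unit))).
Decompose q/1: q(r(r(d, g(one)), Z)) =?= q(r(V, h(one))).
Decompose q/1: r(r(d, g(one)), Z) =?= r(V, h(one)).
Decompose r/2: r(d, g(one)) =?= V,  Z =?= h(one).
Bind V := r(d, g(one)); substituting into the one remaining equation that mentions V gives: r(r(g(r(d, g(one))), M), r(unit, d)) =?= r(r(U, h(2)), r(unit, d)).
Bind Z := h(one); no other remaining equation mentions Z.
Decompose r/2: r(g(r(d, g(one))), M) =?= r(U, h(2)),  r(unit, d) =?= r(unit, d).
Decompose r/2: g(r(d, g(one))) =?= U,  M =?= h(2).
Bind U := g(r(d, g(one))); no other remaining equation mentions U.
Bind M := h(2); no other remaining equation mentions M.
Delete trivial equation r(unit, d) =?= r(unit, d).
MGU = { L := g(q(r(q(unit), unit))), X2 := r(q(unit), unit), V := r(d, g(one)), Z := h(one), U := g(r(d, g(one))), M := h(2) }, so U := g(r(d, g(one))).

g(r(d, g(one)))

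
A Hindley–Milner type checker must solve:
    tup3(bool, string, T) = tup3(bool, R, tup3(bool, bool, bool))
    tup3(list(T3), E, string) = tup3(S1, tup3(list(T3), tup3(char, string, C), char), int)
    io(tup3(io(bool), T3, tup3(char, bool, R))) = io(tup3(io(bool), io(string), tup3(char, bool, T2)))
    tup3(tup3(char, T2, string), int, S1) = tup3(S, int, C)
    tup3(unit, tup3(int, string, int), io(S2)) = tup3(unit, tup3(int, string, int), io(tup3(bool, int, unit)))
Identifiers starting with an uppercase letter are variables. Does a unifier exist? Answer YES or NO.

Decompose tup3/3: bool = bool,  string = R,  T = tup3(bool, bool, bool).
Delete trivial equation bool = bool.
Bind R := string; substituting into the one remaining equation that mentions R gives: io(tup3(io(bool), T3, tup3(char, bool, string))) = io(tup3(io(bool), io(string), tup3(char, bool, T2))).
Bind T := tup3(bool, bool, bool); no other remaining equation mentions T.
Decompose tup3/3: list(T3) = S1,  E = tup3(list(T3), tup3(char, string, C), char),  string = int.
Bind S1 := list(T3); substituting into the one remaining equation that mentions S1 gives: tup3(tup3(char, T2, string), int, list(T3)) = tup3(S, int, C).
Bind E := tup3(list(T3), tup3(char, string, C), char); no other remaining equation mentions E.
Clash: constants string and int differ; no unifier exists.

NO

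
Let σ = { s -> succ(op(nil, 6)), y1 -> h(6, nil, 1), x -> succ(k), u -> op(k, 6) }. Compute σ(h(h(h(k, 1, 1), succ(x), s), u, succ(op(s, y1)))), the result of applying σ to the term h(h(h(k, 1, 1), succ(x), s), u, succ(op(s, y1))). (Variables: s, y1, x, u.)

h(h(h(k, 1, 1), succ(succ(k)), succ(op(nil, 6))), op(k, 6), succ(op(succ(op(nil, 6)), h(6, nil, 1))))

Replace each occurrence of s with succ(op(nil, 6)).
Replace each occurrence of y1 with h(6, nil, 1).
Replace each occurrence of x with succ(k).
Replace each occurrence of u with op(k, 6).
Result: h(h(h(k, 1, 1), succ(succ(k)), succ(op(nil, 6))), op(k, 6), succ(op(succ(op(nil, 6)), h(6, nil, 1)))).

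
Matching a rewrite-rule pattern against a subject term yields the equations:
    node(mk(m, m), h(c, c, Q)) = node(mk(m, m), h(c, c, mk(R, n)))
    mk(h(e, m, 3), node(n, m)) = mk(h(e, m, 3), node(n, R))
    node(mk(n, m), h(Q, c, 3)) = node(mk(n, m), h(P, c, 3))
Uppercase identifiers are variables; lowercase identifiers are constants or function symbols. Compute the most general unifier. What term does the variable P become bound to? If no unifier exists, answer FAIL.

Decompose node/2: mk(m, m) = mk(m, m),  h(c, c, Q) = h(c, c, mk(R, n)).
Delete trivial equation mk(m, m) = mk(m, m).
Decompose h/3: c = c,  c = c,  Q = mk(R, n).
Delete trivial equation c = c.
Delete trivial equation c = c.
Bind Q := mk(R, n); substituting into the one remaining equation that mentions Q gives: node(mk(n, m), h(mk(R, n), c, 3)) = node(mk(n, m), h(P, c, 3)).
Decompose mk/2: h(e, m, 3) = h(e, m, 3),  node(n, m) = node(n, R).
Delete trivial equation h(e, m, 3) = h(e, m, 3).
Decompose node/2: n = n,  m = R.
Delete trivial equation n = n.
Bind R := m; substituting into the remaining equation gives: node(mk(n, m), h(mk(m, n), c, 3)) = node(mk(n, m), h(P, c, 3)). Substituting into the earlier binding gives Q := mk(m, n).
Decompose node/2: mk(n, m) = mk(n, m),  h(mk(m, n), c, 3) = h(P, c, 3).
Delete trivial equation mk(n, m) = mk(n, m).
Decompose h/3: mk(m, n) = P,  c = c,  3 = 3.
Bind P := mk(m, n); no other remaining equation mentions P.
Delete trivial equation c = c.
Delete trivial equation 3 = 3.
MGU = { Q ↦ mk(m, n), R ↦ m, P ↦ mk(m, n) }, so P ↦ mk(m, n).

mk(m, n)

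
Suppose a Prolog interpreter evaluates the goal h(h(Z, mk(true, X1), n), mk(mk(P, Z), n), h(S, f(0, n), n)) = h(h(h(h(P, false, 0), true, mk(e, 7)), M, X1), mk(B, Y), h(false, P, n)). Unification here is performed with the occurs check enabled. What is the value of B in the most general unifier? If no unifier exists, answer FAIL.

Decompose h/3: h(Z, mk(true, X1), n) = h(h(h(P, false, 0), true, mk(e, 7)), M, X1),  mk(mk(P, Z), n) = mk(B, Y),  h(S, f(0, n), n) = h(false, P, n).
Decompose h/3: Z = h(h(P, false, 0), true, mk(e, 7)),  mk(true, X1) = M,  n = X1.
Bind Z := h(h(P, false, 0), true, mk(e, 7)); substituting into the one remaining equation that mentions Z gives: mk(mk(P, h(h(P, false, 0), true, mk(e, 7))), n) = mk(B, Y).
Bind M := mk(true, X1); no other remaining equation mentions M.
Bind X1 := n; no other remaining equation mentions X1. Substituting into the earlier binding gives M := mk(true, n).
Decompose mk/2: mk(P, h(h(P, false, 0), true, mk(e, 7))) = B,  n = Y.
Bind B := mk(P, h(h(P, false, 0), true, mk(e, 7))); no other remaining equation mentions B.
Bind Y := n; no other remaining equation mentions Y.
Decompose h/3: S = false,  f(0, n) = P,  n = n.
Bind S := false; no other remaining equation mentions S.
Bind P := f(0, n); no other remaining equation mentions P. Substituting into the earlier bindings gives Z := h(h(f(0, n), false, 0), true, mk(e, 7)), B := mk(f(0, n), h(h(f(0, n), false, 0), true, mk(e, 7))).
Delete trivial equation n = n.
MGU = { Z = h(h(f(0, n), false, 0), true, mk(e, 7)), M = mk(true, n), X1 = n, B = mk(f(0, n), h(h(f(0, n), false, 0), true, mk(e, 7))), Y = n, S = false, P = f(0, n) }, so B = mk(f(0, n), h(h(f(0, n), false, 0), true, mk(e, 7))).

mk(f(0, n), h(h(f(0, n), false, 0), true, mk(e, 7)))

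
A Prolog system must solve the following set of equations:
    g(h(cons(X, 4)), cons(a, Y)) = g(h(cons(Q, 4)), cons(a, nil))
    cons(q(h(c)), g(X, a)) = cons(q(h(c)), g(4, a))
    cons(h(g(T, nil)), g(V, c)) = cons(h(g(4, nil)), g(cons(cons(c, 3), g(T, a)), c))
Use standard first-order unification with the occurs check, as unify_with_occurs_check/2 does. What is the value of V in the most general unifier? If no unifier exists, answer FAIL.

cons(cons(c, 3), g(4, a))

Decompose g/2: h(cons(X, 4)) = h(cons(Q, 4)),  cons(a, Y) = cons(a, nil).
Decompose h/1: cons(X, 4) = cons(Q, 4).
Decompose cons/2: X = Q,  4 = 4.
Bind X := Q; substituting into the one remaining equation that mentions X gives: cons(q(h(c)), g(Q, a)) = cons(q(h(c)), g(4, a)).
Delete trivial equation 4 = 4.
Decompose cons/2: a = a,  Y = nil.
Delete trivial equation a = a.
Bind Y := nil; no other remaining equation mentions Y.
Decompose cons/2: q(h(c)) = q(h(c)),  g(Q, a) = g(4, a).
Delete trivial equation q(h(c)) = q(h(c)).
Decompose g/2: Q = 4,  a = a.
Bind Q := 4; no other remaining equation mentions Q. Substituting into the earlier binding gives X := 4.
Delete trivial equation a = a.
Decompose cons/2: h(g(T, nil)) = h(g(4, nil)),  g(V, c) = g(cons(cons(c, 3), g(T, a)), c).
Decompose h/1: g(T, nil) = g(4, nil).
Decompose g/2: T = 4,  nil = nil.
Bind T := 4; substituting into the one remaining equation that mentions T gives: g(V, c) = g(cons(cons(c, 3), g(4, a)), c).
Delete trivial equation nil = nil.
Decompose g/2: V = cons(cons(c, 3), g(4, a)),  c = c.
Bind V := cons(cons(c, 3), g(4, a)); no other remaining equation mentions V.
Delete trivial equation c = c.
MGU = { X ↦ 4, Y ↦ nil, Q ↦ 4, T ↦ 4, V ↦ cons(cons(c, 3), g(4, a)) }, so V ↦ cons(cons(c, 3), g(4, a)).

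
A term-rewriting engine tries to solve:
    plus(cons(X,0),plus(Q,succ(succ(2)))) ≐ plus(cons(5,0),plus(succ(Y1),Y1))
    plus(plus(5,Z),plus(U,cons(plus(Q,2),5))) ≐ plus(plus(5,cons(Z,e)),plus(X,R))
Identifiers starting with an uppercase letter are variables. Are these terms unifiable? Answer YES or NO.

Decompose plus/2: cons(X,0) ≐ cons(5,0),  plus(Q,succ(succ(2))) ≐ plus(succ(Y1),Y1).
Decompose cons/2: X ≐ 5,  0 ≐ 0.
Bind X := 5; substituting into the one remaining equation that mentions X gives: plus(plus(5,Z),plus(U,cons(plus(Q,2),5))) ≐ plus(plus(5,cons(Z,e)),plus(5,R)).
Delete trivial equation 0 ≐ 0.
Decompose plus/2: Q ≐ succ(Y1),  succ(succ(2)) ≐ Y1.
Bind Q := succ(Y1); substituting into the one remaining equation that mentions Q gives: plus(plus(5,Z),plus(U,cons(plus(succ(Y1),2),5))) ≐ plus(plus(5,cons(Z,e)),plus(5,R)).
Bind Y1 := succ(succ(2)); substituting into the remaining equation gives: plus(plus(5,Z),plus(U,cons(plus(succ(succ(succ(2))),2),5))) ≐ plus(plus(5,cons(Z,e)),plus(5,R)). Substituting into the earlier binding gives Q := succ(succ(succ(2))).
Decompose plus/2: plus(5,Z) ≐ plus(5,cons(Z,e)),  plus(U,cons(plus(succ(succ(succ(2))),2),5)) ≐ plus(5,R).
Decompose plus/2: 5 ≐ 5,  Z ≐ cons(Z,e).
Delete trivial equation 5 ≐ 5.
Occurs check fails: Z occurs in cons(Z,e); the equation Z ≐ cons(Z,e) has no finite solution.

NO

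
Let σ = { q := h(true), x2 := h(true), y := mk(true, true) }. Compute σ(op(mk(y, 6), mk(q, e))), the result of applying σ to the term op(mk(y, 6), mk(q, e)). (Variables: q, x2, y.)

Replace each occurrence of q with h(true).
Replace each occurrence of y with mk(true, true).
Result: op(mk(mk(true, true), 6), mk(h(true), e)).

op(mk(mk(true, true), 6), mk(h(true), e))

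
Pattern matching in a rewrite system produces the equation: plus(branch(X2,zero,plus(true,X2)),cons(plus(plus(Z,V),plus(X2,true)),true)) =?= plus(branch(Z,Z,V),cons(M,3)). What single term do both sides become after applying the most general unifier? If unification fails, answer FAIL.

Decompose plus/2: branch(X2,zero,plus(true,X2)) =?= branch(Z,Z,V),  cons(plus(plus(Z,V),plus(X2,true)),true) =?= cons(M,3).
Decompose branch/3: X2 =?= Z,  zero =?= Z,  plus(true,X2) =?= V.
Bind X2 := Z; substituting into the 2 remaining equations that mention X2 gives: plus(true,Z) =?= V,  cons(plus(plus(Z,V),plus(Z,true)),true) =?= cons(M,3).
Bind Z := zero; substituting into the remaining equations gives: plus(true,zero) =?= V,  cons(plus(plus(zero,V),plus(zero,true)),true) =?= cons(M,3). Substituting into the earlier binding gives X2 := zero.
Bind V := plus(true,zero); substituting into the remaining equation gives: cons(plus(plus(zero,plus(true,zero)),plus(zero,true)),true) =?= cons(M,3).
Decompose cons/2: plus(plus(zero,plus(true,zero)),plus(zero,true)) =?= M,  true =?= 3.
Bind M := plus(plus(zero,plus(true,zero)),plus(zero,true)); no other remaining equation mentions M.
Clash: constants true and 3 differ; no unifier exists.

FAIL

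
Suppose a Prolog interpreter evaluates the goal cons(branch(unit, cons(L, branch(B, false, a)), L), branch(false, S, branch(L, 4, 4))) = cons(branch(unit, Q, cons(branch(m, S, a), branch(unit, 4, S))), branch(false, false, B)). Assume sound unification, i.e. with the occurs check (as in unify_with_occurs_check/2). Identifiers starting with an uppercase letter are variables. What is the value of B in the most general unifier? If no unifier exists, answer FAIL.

Decompose cons/2: branch(unit, cons(L, branch(B, false, a)), L) = branch(unit, Q, cons(branch(m, S, a), branch(unit, 4, S))),  branch(false, S, branch(L, 4, 4)) = branch(false, false, B).
Decompose branch/3: unit = unit,  cons(L, branch(B, false, a)) = Q,  L = cons(branch(m, S, a), branch(unit, 4, S)).
Delete trivial equation unit = unit.
Bind Q := cons(L, branch(B, false, a)); no other remaining equation mentions Q.
Bind L := cons(branch(m, S, a), branch(unit, 4, S)); substituting into the remaining equation gives: branch(false, S, branch(cons(branch(m, S, a), branch(unit, 4, S)), 4, 4)) = branch(false, false, B). Substituting into the earlier binding gives Q := cons(cons(branch(m, S, a), branch(unit, 4, S)), branch(B, false, a)).
Decompose branch/3: false = false,  S = false,  branch(cons(branch(m, S, a), branch(unit, 4, S)), 4, 4) = B.
Delete trivial equation false = false.
Bind S := false; substituting into the remaining equation gives: branch(cons(branch(m, false, a), branch(unit, 4, false)), 4, 4) = B. Substituting into the earlier bindings gives Q := cons(cons(branch(m, false, a), branch(unit, 4, false)), branch(B, false, a)), L := cons(branch(m, false, a), branch(unit, 4, false)).
Bind B := branch(cons(branch(m, false, a), branch(unit, 4, false)), 4, 4). Substituting into the earlier binding gives Q := cons(cons(branch(m, false, a), branch(unit, 4, false)), branch(branch(cons(branch(m, false, a), branch(unit, 4, false)), 4, 4), false, a)).
MGU = { Q ↦ cons(cons(branch(m, false, a), branch(unit, 4, false)), branch(branch(cons(branch(m, false, a), branch(unit, 4, false)), 4, 4), false, a)), L ↦ cons(branch(m, false, a), branch(unit, 4, false)), S ↦ false, B ↦ branch(cons(branch(m, false, a), branch(unit, 4, false)), 4, 4) }, so B ↦ branch(cons(branch(m, false, a), branch(unit, 4, false)), 4, 4).

branch(cons(branch(m, false, a), branch(unit, 4, false)), 4, 4)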